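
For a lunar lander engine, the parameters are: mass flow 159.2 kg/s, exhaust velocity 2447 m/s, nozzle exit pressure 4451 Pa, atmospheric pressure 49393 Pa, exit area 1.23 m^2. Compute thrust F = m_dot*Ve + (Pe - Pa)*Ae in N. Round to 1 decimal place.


Step 1: Momentum thrust = m_dot * Ve = 159.2 * 2447 = 389562.4 N
Step 2: Pressure thrust = (Pe - Pa) * Ae = (4451 - 49393) * 1.23 = -55278.66 N
Step 3: Total thrust F = 389562.4 + -55278.66 = 334283.7 N

334283.7


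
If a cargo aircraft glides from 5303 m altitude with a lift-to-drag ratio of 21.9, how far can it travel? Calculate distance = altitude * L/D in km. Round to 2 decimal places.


Step 1: Glide distance = altitude * L/D = 5303 * 21.9 = 116135.7 m
Step 2: Convert to km: 116135.7 / 1000 = 116.14 km

116.14


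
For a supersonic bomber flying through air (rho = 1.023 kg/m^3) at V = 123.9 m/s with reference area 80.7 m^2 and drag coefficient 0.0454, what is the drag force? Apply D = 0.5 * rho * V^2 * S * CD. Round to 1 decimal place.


Step 1: Dynamic pressure q = 0.5 * 1.023 * 123.9^2 = 7852.1439 Pa
Step 2: Drag D = q * S * CD = 7852.1439 * 80.7 * 0.0454
Step 3: D = 28768.5 N

28768.5


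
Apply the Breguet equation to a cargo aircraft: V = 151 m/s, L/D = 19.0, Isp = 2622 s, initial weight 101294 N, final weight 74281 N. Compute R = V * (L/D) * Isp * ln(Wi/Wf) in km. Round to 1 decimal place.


Step 1: Coefficient = V * (L/D) * Isp = 151 * 19.0 * 2622 = 7522518.0 m
Step 2: Wi/Wf = 101294 / 74281 = 1.36366
Step 3: ln(1.36366) = 0.310172
Step 4: R = 7522518.0 * 0.310172 = 2333274.3 m = 2333.3 km

2333.3


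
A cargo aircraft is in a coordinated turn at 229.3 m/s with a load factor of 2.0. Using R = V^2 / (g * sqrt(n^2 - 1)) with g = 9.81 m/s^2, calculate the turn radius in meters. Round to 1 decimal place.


Step 1: V^2 = 229.3^2 = 52578.49
Step 2: n^2 - 1 = 2.0^2 - 1 = 3.0
Step 3: sqrt(3.0) = 1.732051
Step 4: R = 52578.49 / (9.81 * 1.732051) = 3094.4 m

3094.4


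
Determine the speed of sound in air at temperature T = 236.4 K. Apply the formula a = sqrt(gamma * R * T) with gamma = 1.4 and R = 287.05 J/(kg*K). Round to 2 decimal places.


Step 1: gamma * R * T = 1.4 * 287.05 * 236.4 = 95002.068
Step 2: a = sqrt(95002.068) = 308.22 m/s

308.22


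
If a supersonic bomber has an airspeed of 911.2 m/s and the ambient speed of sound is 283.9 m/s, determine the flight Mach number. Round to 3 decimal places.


Step 1: M = V / a = 911.2 / 283.9
Step 2: M = 3.210

3.210


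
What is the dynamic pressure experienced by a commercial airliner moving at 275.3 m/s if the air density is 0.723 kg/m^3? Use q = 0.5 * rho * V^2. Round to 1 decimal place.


Step 1: V^2 = 275.3^2 = 75790.09
Step 2: q = 0.5 * 0.723 * 75790.09
Step 3: q = 27398.1 Pa

27398.1


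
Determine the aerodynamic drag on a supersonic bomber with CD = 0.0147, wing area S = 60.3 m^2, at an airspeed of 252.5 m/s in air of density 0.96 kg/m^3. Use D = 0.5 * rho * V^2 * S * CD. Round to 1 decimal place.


Step 1: Dynamic pressure q = 0.5 * 0.96 * 252.5^2 = 30603.0 Pa
Step 2: Drag D = q * S * CD = 30603.0 * 60.3 * 0.0147
Step 3: D = 27126.8 N

27126.8


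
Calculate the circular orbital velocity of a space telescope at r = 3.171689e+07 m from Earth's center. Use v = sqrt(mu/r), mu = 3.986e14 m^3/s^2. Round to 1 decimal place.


Step 1: mu / r = 3.986e14 / 3.171689e+07 = 12567436.4668
Step 2: v = sqrt(12567436.4668) = 3545.1 m/s

3545.1


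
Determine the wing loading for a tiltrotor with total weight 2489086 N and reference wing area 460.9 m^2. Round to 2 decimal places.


Step 1: Wing loading = W / S = 2489086 / 460.9
Step 2: Wing loading = 5400.49 N/m^2

5400.49


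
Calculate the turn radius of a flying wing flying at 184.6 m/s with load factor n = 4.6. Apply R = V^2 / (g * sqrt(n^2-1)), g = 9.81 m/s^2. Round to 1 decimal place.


Step 1: V^2 = 184.6^2 = 34077.16
Step 2: n^2 - 1 = 4.6^2 - 1 = 20.16
Step 3: sqrt(20.16) = 4.489989
Step 4: R = 34077.16 / (9.81 * 4.489989) = 773.7 m

773.7


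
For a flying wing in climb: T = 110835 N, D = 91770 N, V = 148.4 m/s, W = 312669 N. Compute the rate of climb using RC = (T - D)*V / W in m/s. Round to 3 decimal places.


Step 1: Excess thrust = T - D = 110835 - 91770 = 19065 N
Step 2: Excess power = 19065 * 148.4 = 2829246.0 W
Step 3: RC = 2829246.0 / 312669 = 9.049 m/s

9.049


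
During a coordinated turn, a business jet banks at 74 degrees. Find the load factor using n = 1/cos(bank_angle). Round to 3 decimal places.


Step 1: Convert 74 degrees to radians = 1.291544
Step 2: cos(74 deg) = 0.275637
Step 3: n = 1 / 0.275637 = 3.628

3.628


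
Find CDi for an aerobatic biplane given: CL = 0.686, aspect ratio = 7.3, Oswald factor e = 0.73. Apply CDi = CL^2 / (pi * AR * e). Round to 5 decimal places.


Step 1: CL^2 = 0.686^2 = 0.470596
Step 2: pi * AR * e = 3.14159 * 7.3 * 0.73 = 16.741547
Step 3: CDi = 0.470596 / 16.741547 = 0.02811

0.02811


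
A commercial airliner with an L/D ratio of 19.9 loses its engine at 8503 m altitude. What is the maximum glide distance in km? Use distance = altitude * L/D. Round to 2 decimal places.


Step 1: Glide distance = altitude * L/D = 8503 * 19.9 = 169209.7 m
Step 2: Convert to km: 169209.7 / 1000 = 169.21 km

169.21


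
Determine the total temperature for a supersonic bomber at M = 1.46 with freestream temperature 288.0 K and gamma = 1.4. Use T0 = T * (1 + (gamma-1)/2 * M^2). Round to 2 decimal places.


Step 1: (gamma-1)/2 = 0.2
Step 2: M^2 = 2.1316
Step 3: 1 + 0.2 * 2.1316 = 1.42632
Step 4: T0 = 288.0 * 1.42632 = 410.78 K

410.78


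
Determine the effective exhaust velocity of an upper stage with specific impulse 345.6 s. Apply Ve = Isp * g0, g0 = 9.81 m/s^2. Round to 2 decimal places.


Step 1: Ve = Isp * g0 = 345.6 * 9.81
Step 2: Ve = 3390.34 m/s

3390.34


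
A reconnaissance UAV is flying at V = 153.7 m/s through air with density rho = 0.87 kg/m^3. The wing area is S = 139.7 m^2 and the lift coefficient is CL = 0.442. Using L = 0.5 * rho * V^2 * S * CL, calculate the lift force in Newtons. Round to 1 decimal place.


Step 1: Calculate dynamic pressure q = 0.5 * 0.87 * 153.7^2 = 0.5 * 0.87 * 23623.69 = 10276.3051 Pa
Step 2: Multiply by wing area and lift coefficient: L = 10276.3051 * 139.7 * 0.442
Step 3: L = 1435599.8295 * 0.442 = 634535.1 N

634535.1


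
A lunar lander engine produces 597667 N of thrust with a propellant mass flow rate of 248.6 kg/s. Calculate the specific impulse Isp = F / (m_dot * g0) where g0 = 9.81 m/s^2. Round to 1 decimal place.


Step 1: m_dot * g0 = 248.6 * 9.81 = 2438.77
Step 2: Isp = 597667 / 2438.77 = 245.1 s

245.1


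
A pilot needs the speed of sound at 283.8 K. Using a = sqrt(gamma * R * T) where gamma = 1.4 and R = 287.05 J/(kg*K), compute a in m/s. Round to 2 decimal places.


Step 1: gamma * R * T = 1.4 * 287.05 * 283.8 = 114050.706
Step 2: a = sqrt(114050.706) = 337.71 m/s

337.71


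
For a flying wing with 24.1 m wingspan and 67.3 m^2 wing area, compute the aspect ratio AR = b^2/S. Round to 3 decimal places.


Step 1: b^2 = 24.1^2 = 580.81
Step 2: AR = 580.81 / 67.3 = 8.630

8.630


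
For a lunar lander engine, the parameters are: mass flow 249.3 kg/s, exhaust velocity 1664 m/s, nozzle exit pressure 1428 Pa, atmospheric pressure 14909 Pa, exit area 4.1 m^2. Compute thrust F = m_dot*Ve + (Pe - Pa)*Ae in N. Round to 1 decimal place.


Step 1: Momentum thrust = m_dot * Ve = 249.3 * 1664 = 414835.2 N
Step 2: Pressure thrust = (Pe - Pa) * Ae = (1428 - 14909) * 4.1 = -55272.1 N
Step 3: Total thrust F = 414835.2 + -55272.1 = 359563.1 N

359563.1


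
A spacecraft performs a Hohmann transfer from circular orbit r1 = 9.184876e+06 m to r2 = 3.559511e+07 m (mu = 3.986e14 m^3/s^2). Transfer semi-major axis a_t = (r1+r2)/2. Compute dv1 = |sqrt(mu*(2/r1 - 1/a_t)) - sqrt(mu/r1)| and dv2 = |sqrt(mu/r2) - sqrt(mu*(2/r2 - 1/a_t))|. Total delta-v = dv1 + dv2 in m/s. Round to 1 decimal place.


Step 1: Transfer semi-major axis a_t = (9.184876e+06 + 3.559511e+07) / 2 = 2.238999e+07 m
Step 2: v1 (circular at r1) = sqrt(mu/r1) = 6587.67 m/s
Step 3: v_t1 = sqrt(mu*(2/r1 - 1/a_t)) = 8306.16 m/s
Step 4: dv1 = |8306.16 - 6587.67| = 1718.49 m/s
Step 5: v2 (circular at r2) = 3346.37 m/s, v_t2 = 2143.3 m/s
Step 6: dv2 = |3346.37 - 2143.3| = 1203.07 m/s
Step 7: Total delta-v = 1718.49 + 1203.07 = 2921.6 m/s

2921.6


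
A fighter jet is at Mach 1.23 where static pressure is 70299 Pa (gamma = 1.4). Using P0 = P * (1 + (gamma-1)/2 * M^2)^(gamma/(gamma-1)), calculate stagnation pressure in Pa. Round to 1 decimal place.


Step 1: (gamma-1)/2 * M^2 = 0.2 * 1.5129 = 0.30258
Step 2: 1 + 0.30258 = 1.30258
Step 3: Exponent gamma/(gamma-1) = 3.5
Step 4: P0 = 70299 * 1.30258^3.5 = 177322.8 Pa

177322.8


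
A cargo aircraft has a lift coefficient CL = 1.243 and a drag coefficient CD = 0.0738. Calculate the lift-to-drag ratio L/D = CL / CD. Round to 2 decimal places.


Step 1: L/D = CL / CD = 1.243 / 0.0738
Step 2: L/D = 16.84

16.84


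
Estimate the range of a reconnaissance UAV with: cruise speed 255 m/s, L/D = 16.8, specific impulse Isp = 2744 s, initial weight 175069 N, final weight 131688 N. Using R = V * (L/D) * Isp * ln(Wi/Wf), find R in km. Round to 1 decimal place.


Step 1: Coefficient = V * (L/D) * Isp = 255 * 16.8 * 2744 = 11755296.0 m
Step 2: Wi/Wf = 175069 / 131688 = 1.329423
Step 3: ln(1.329423) = 0.284745
Step 4: R = 11755296.0 * 0.284745 = 3347258.2 m = 3347.3 km

3347.3


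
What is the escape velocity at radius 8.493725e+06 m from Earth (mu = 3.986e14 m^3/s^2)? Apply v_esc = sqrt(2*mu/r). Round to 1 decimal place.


Step 1: 2*mu/r = 2 * 3.986e14 / 8.493725e+06 = 93857524.2311
Step 2: v_esc = sqrt(93857524.2311) = 9688.0 m/s

9688.0


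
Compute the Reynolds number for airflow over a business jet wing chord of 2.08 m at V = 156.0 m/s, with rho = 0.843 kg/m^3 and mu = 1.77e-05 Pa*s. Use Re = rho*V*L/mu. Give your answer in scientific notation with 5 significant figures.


Step 1: Numerator = rho * V * L = 0.843 * 156.0 * 2.08 = 273.53664
Step 2: Re = 273.53664 / 1.77e-05
Step 3: Re = 1.5454e+07

1.5454e+07


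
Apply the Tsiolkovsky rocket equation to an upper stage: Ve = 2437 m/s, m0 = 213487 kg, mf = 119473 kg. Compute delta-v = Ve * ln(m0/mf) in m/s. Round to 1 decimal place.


Step 1: Mass ratio m0/mf = 213487 / 119473 = 1.786906
Step 2: ln(1.786906) = 0.580486
Step 3: delta-v = 2437 * 0.580486 = 1414.6 m/s

1414.6


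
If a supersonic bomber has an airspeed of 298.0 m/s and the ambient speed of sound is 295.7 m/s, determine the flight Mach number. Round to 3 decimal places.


Step 1: M = V / a = 298.0 / 295.7
Step 2: M = 1.008

1.008


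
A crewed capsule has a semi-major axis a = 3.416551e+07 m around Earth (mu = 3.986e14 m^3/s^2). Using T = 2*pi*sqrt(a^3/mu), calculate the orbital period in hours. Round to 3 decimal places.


Step 1: a^3 / mu = 3.988079e+22 / 3.986e14 = 1.000522e+08
Step 2: sqrt(1.000522e+08) = 10002.6072 s
Step 3: T = 2*pi * 10002.6072 = 62848.23 s
Step 4: T in hours = 62848.23 / 3600 = 17.458 hours

17.458


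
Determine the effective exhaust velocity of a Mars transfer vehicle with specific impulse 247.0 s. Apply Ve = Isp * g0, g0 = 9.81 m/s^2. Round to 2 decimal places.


Step 1: Ve = Isp * g0 = 247.0 * 9.81
Step 2: Ve = 2423.07 m/s

2423.07


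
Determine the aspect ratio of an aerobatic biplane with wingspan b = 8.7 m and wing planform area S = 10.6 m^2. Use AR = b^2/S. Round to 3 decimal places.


Step 1: b^2 = 8.7^2 = 75.69
Step 2: AR = 75.69 / 10.6 = 7.141

7.141


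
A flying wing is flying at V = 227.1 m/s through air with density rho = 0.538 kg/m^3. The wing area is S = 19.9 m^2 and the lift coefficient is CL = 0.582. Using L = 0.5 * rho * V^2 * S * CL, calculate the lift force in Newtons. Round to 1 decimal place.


Step 1: Calculate dynamic pressure q = 0.5 * 0.538 * 227.1^2 = 0.5 * 0.538 * 51574.41 = 13873.5163 Pa
Step 2: Multiply by wing area and lift coefficient: L = 13873.5163 * 19.9 * 0.582
Step 3: L = 276082.9742 * 0.582 = 160680.3 N

160680.3


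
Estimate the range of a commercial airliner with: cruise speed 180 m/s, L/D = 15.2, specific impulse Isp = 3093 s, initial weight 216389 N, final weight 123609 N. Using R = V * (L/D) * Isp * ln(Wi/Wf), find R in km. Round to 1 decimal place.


Step 1: Coefficient = V * (L/D) * Isp = 180 * 15.2 * 3093 = 8462448.0 m
Step 2: Wi/Wf = 216389 / 123609 = 1.750593
Step 3: ln(1.750593) = 0.559954
Step 4: R = 8462448.0 * 0.559954 = 4738584.6 m = 4738.6 km

4738.6


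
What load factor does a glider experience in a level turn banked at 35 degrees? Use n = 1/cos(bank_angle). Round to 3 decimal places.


Step 1: Convert 35 degrees to radians = 0.610865
Step 2: cos(35 deg) = 0.819152
Step 3: n = 1 / 0.819152 = 1.221

1.221


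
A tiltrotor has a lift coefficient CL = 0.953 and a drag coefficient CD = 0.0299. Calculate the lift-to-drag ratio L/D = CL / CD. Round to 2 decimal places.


Step 1: L/D = CL / CD = 0.953 / 0.0299
Step 2: L/D = 31.87

31.87


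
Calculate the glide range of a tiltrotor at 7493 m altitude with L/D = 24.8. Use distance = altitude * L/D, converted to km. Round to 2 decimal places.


Step 1: Glide distance = altitude * L/D = 7493 * 24.8 = 185826.4 m
Step 2: Convert to km: 185826.4 / 1000 = 185.83 km

185.83


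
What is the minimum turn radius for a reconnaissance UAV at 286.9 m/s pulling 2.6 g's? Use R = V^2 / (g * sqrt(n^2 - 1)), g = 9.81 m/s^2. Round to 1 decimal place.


Step 1: V^2 = 286.9^2 = 82311.61
Step 2: n^2 - 1 = 2.6^2 - 1 = 5.76
Step 3: sqrt(5.76) = 2.4
Step 4: R = 82311.61 / (9.81 * 2.4) = 3496.1 m

3496.1


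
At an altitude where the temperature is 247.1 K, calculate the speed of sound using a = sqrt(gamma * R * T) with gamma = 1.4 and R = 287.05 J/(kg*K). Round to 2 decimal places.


Step 1: gamma * R * T = 1.4 * 287.05 * 247.1 = 99302.077
Step 2: a = sqrt(99302.077) = 315.12 m/s

315.12


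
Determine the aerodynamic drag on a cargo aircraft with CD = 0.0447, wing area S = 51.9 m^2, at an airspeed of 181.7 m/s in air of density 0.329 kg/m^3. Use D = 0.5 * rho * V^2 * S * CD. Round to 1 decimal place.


Step 1: Dynamic pressure q = 0.5 * 0.329 * 181.7^2 = 5430.9494 Pa
Step 2: Drag D = q * S * CD = 5430.9494 * 51.9 * 0.0447
Step 3: D = 12599.4 N

12599.4


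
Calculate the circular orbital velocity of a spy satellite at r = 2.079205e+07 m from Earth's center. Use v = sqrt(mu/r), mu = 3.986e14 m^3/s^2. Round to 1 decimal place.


Step 1: mu / r = 3.986e14 / 2.079205e+07 = 19170788.8352
Step 2: v = sqrt(19170788.8352) = 4378.4 m/s

4378.4


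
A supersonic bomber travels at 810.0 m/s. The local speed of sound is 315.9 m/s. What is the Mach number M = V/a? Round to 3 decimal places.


Step 1: M = V / a = 810.0 / 315.9
Step 2: M = 2.564

2.564


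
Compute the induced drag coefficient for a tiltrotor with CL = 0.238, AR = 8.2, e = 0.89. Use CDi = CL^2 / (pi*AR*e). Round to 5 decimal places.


Step 1: CL^2 = 0.238^2 = 0.056644
Step 2: pi * AR * e = 3.14159 * 8.2 * 0.89 = 22.927343
Step 3: CDi = 0.056644 / 22.927343 = 0.00247

0.00247


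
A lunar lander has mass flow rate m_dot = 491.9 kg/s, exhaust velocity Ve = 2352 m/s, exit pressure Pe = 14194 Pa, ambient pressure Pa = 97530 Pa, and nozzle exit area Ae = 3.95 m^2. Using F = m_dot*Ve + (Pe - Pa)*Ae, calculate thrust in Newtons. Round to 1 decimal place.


Step 1: Momentum thrust = m_dot * Ve = 491.9 * 2352 = 1156948.8 N
Step 2: Pressure thrust = (Pe - Pa) * Ae = (14194 - 97530) * 3.95 = -329177.20 N
Step 3: Total thrust F = 1156948.8 + -329177.20 = 827771.6 N

827771.6


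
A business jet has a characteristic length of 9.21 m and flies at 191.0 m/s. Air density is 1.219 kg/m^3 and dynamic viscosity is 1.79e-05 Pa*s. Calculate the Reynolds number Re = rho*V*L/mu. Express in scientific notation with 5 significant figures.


Step 1: Numerator = rho * V * L = 1.219 * 191.0 * 9.21 = 2144.35509
Step 2: Re = 2144.35509 / 1.79e-05
Step 3: Re = 1.1980e+08

1.1980e+08


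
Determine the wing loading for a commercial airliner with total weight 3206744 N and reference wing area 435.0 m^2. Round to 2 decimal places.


Step 1: Wing loading = W / S = 3206744 / 435.0
Step 2: Wing loading = 7371.83 N/m^2

7371.83


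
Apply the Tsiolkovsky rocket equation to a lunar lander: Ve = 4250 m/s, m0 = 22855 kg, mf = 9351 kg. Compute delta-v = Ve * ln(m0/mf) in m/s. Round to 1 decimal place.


Step 1: Mass ratio m0/mf = 22855 / 9351 = 2.444124
Step 2: ln(2.444124) = 0.893687
Step 3: delta-v = 4250 * 0.893687 = 3798.2 m/s

3798.2


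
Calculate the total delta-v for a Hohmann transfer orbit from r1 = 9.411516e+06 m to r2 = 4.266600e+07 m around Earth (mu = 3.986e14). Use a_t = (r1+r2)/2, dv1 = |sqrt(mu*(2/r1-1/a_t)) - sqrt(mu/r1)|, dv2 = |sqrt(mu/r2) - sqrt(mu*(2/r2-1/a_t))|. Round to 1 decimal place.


Step 1: Transfer semi-major axis a_t = (9.411516e+06 + 4.266600e+07) / 2 = 2.603876e+07 m
Step 2: v1 (circular at r1) = sqrt(mu/r1) = 6507.87 m/s
Step 3: v_t1 = sqrt(mu*(2/r1 - 1/a_t)) = 8330.47 m/s
Step 4: dv1 = |8330.47 - 6507.87| = 1822.6 m/s
Step 5: v2 (circular at r2) = 3056.52 m/s, v_t2 = 1837.58 m/s
Step 6: dv2 = |3056.52 - 1837.58| = 1218.94 m/s
Step 7: Total delta-v = 1822.6 + 1218.94 = 3041.5 m/s

3041.5


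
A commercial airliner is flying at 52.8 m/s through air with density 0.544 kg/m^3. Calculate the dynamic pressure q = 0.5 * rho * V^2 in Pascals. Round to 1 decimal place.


Step 1: V^2 = 52.8^2 = 2787.84
Step 2: q = 0.5 * 0.544 * 2787.84
Step 3: q = 758.3 Pa

758.3


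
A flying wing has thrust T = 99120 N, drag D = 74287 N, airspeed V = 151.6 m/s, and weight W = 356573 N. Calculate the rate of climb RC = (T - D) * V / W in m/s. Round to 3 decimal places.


Step 1: Excess thrust = T - D = 99120 - 74287 = 24833 N
Step 2: Excess power = 24833 * 151.6 = 3764682.8 W
Step 3: RC = 3764682.8 / 356573 = 10.558 m/s

10.558


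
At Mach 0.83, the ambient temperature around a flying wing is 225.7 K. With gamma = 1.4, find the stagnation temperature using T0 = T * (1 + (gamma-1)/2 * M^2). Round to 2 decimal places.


Step 1: (gamma-1)/2 = 0.2
Step 2: M^2 = 0.6889
Step 3: 1 + 0.2 * 0.6889 = 1.13778
Step 4: T0 = 225.7 * 1.13778 = 256.80 K

256.80


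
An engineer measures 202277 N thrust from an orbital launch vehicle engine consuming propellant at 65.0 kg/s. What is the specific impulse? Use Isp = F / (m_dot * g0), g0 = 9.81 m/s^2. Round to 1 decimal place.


Step 1: m_dot * g0 = 65.0 * 9.81 = 637.65
Step 2: Isp = 202277 / 637.65 = 317.2 s

317.2


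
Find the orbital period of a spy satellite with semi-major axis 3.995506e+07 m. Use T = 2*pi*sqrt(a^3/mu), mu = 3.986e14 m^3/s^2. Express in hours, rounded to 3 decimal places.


Step 1: a^3 / mu = 6.378453e+22 / 3.986e14 = 1.600214e+08
Step 2: sqrt(1.600214e+08) = 12649.9565 s
Step 3: T = 2*pi * 12649.9565 = 79482.02 s
Step 4: T in hours = 79482.02 / 3600 = 22.078 hours

22.078


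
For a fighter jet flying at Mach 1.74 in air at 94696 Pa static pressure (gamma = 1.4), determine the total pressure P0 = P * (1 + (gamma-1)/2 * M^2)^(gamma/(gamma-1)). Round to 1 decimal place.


Step 1: (gamma-1)/2 * M^2 = 0.2 * 3.0276 = 0.60552
Step 2: 1 + 0.60552 = 1.60552
Step 3: Exponent gamma/(gamma-1) = 3.5
Step 4: P0 = 94696 * 1.60552^3.5 = 496577.1 Pa

496577.1


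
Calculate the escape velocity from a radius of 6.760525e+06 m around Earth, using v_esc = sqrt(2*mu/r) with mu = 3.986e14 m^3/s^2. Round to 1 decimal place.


Step 1: 2*mu/r = 2 * 3.986e14 / 6.760525e+06 = 117919836.1074
Step 2: v_esc = sqrt(117919836.1074) = 10859.1 m/s

10859.1


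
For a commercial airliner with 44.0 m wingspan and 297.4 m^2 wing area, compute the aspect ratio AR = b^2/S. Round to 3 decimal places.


Step 1: b^2 = 44.0^2 = 1936.0
Step 2: AR = 1936.0 / 297.4 = 6.510

6.510


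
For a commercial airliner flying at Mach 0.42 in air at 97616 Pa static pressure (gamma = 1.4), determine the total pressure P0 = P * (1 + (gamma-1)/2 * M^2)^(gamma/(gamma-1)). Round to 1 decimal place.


Step 1: (gamma-1)/2 * M^2 = 0.2 * 0.1764 = 0.03528
Step 2: 1 + 0.03528 = 1.03528
Step 3: Exponent gamma/(gamma-1) = 3.5
Step 4: P0 = 97616 * 1.03528^3.5 = 110210.6 Pa

110210.6


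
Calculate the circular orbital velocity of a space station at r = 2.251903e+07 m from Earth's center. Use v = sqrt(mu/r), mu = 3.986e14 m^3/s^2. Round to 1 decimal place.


Step 1: mu / r = 3.986e14 / 2.251903e+07 = 17700584.7943
Step 2: v = sqrt(17700584.7943) = 4207.2 m/s

4207.2


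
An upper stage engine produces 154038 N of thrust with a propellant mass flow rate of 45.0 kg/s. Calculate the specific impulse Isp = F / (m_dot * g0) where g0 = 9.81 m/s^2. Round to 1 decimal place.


Step 1: m_dot * g0 = 45.0 * 9.81 = 441.45
Step 2: Isp = 154038 / 441.45 = 348.9 s

348.9


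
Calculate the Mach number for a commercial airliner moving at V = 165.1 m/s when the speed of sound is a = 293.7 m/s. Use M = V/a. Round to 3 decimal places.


Step 1: M = V / a = 165.1 / 293.7
Step 2: M = 0.562

0.562


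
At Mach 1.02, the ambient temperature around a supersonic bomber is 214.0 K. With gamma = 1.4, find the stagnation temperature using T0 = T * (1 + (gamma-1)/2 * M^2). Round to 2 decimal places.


Step 1: (gamma-1)/2 = 0.2
Step 2: M^2 = 1.0404
Step 3: 1 + 0.2 * 1.0404 = 1.20808
Step 4: T0 = 214.0 * 1.20808 = 258.53 K

258.53


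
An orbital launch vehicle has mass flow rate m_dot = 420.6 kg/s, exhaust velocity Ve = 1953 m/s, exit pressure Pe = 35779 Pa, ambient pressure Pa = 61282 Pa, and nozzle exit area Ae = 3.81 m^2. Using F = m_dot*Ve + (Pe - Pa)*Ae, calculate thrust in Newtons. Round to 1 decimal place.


Step 1: Momentum thrust = m_dot * Ve = 420.6 * 1953 = 821431.8 N
Step 2: Pressure thrust = (Pe - Pa) * Ae = (35779 - 61282) * 3.81 = -97166.43 N
Step 3: Total thrust F = 821431.8 + -97166.43 = 724265.4 N

724265.4


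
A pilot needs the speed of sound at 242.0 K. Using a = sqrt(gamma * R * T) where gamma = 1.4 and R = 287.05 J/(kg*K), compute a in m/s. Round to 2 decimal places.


Step 1: gamma * R * T = 1.4 * 287.05 * 242.0 = 97252.54
Step 2: a = sqrt(97252.54) = 311.85 m/s

311.85


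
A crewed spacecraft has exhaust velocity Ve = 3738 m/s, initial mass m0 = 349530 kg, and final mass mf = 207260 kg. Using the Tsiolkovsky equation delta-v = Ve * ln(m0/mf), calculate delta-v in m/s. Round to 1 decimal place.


Step 1: Mass ratio m0/mf = 349530 / 207260 = 1.686433
Step 2: ln(1.686433) = 0.522615
Step 3: delta-v = 3738 * 0.522615 = 1953.5 m/s

1953.5


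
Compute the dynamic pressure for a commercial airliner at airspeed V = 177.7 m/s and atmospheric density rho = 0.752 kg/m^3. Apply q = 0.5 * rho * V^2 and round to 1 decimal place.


Step 1: V^2 = 177.7^2 = 31577.29
Step 2: q = 0.5 * 0.752 * 31577.29
Step 3: q = 11873.1 Pa

11873.1


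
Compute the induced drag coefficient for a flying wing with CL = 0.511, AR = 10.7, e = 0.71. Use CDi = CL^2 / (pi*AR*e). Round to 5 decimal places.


Step 1: CL^2 = 0.511^2 = 0.261121
Step 2: pi * AR * e = 3.14159 * 10.7 * 0.71 = 23.866679
Step 3: CDi = 0.261121 / 23.866679 = 0.01094

0.01094


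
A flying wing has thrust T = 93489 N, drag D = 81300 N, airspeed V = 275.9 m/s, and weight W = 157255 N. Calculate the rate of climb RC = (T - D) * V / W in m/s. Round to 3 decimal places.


Step 1: Excess thrust = T - D = 93489 - 81300 = 12189 N
Step 2: Excess power = 12189 * 275.9 = 3362945.1 W
Step 3: RC = 3362945.1 / 157255 = 21.385 m/s

21.385


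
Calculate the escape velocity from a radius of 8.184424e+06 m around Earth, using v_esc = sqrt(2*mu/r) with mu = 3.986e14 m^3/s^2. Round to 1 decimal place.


Step 1: 2*mu/r = 2 * 3.986e14 / 8.184424e+06 = 97404533.294
Step 2: v_esc = sqrt(97404533.294) = 9869.4 m/s

9869.4


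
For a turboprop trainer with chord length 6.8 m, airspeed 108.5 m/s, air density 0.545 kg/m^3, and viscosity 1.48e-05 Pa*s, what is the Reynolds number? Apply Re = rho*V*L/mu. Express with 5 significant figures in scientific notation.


Step 1: Numerator = rho * V * L = 0.545 * 108.5 * 6.8 = 402.101
Step 2: Re = 402.101 / 1.48e-05
Step 3: Re = 2.7169e+07

2.7169e+07


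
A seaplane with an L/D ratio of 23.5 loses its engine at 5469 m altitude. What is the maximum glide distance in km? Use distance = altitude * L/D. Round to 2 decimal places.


Step 1: Glide distance = altitude * L/D = 5469 * 23.5 = 128521.5 m
Step 2: Convert to km: 128521.5 / 1000 = 128.52 km

128.52


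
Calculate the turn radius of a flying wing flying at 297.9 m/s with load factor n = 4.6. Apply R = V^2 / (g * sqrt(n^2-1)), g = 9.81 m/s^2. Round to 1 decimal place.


Step 1: V^2 = 297.9^2 = 88744.41
Step 2: n^2 - 1 = 4.6^2 - 1 = 20.16
Step 3: sqrt(20.16) = 4.489989
Step 4: R = 88744.41 / (9.81 * 4.489989) = 2014.8 m

2014.8


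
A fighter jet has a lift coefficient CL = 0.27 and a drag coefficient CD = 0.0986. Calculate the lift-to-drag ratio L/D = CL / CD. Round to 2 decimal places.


Step 1: L/D = CL / CD = 0.27 / 0.0986
Step 2: L/D = 2.74

2.74


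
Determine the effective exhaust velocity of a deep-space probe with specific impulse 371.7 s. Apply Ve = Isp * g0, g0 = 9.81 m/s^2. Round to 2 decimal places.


Step 1: Ve = Isp * g0 = 371.7 * 9.81
Step 2: Ve = 3646.38 m/s

3646.38


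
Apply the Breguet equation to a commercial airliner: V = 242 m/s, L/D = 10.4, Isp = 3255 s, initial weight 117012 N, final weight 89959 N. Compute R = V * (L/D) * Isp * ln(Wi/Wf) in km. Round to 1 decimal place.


Step 1: Coefficient = V * (L/D) * Isp = 242 * 10.4 * 3255 = 8192184.0 m
Step 2: Wi/Wf = 117012 / 89959 = 1.300726
Step 3: ln(1.300726) = 0.262922
Step 4: R = 8192184.0 * 0.262922 = 2153909.4 m = 2153.9 km

2153.9


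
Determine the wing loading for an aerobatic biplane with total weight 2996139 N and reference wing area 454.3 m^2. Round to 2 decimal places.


Step 1: Wing loading = W / S = 2996139 / 454.3
Step 2: Wing loading = 6595.07 N/m^2

6595.07


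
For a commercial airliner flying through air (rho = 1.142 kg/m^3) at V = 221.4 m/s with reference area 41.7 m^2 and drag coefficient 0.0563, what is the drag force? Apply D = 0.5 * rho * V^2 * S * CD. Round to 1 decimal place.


Step 1: Dynamic pressure q = 0.5 * 1.142 * 221.4^2 = 27989.2552 Pa
Step 2: Drag D = q * S * CD = 27989.2552 * 41.7 * 0.0563
Step 3: D = 65710.7 N

65710.7


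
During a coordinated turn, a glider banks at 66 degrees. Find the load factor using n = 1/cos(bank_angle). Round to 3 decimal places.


Step 1: Convert 66 degrees to radians = 1.151917
Step 2: cos(66 deg) = 0.406737
Step 3: n = 1 / 0.406737 = 2.459

2.459


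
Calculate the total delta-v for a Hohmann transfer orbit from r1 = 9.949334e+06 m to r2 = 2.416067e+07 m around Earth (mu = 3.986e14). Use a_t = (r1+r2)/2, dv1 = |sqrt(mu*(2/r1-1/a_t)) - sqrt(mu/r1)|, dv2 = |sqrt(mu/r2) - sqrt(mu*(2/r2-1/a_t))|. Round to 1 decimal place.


Step 1: Transfer semi-major axis a_t = (9.949334e+06 + 2.416067e+07) / 2 = 1.705500e+07 m
Step 2: v1 (circular at r1) = sqrt(mu/r1) = 6329.53 m/s
Step 3: v_t1 = sqrt(mu*(2/r1 - 1/a_t)) = 7533.56 m/s
Step 4: dv1 = |7533.56 - 6329.53| = 1204.03 m/s
Step 5: v2 (circular at r2) = 4061.76 m/s, v_t2 = 3102.31 m/s
Step 6: dv2 = |4061.76 - 3102.31| = 959.45 m/s
Step 7: Total delta-v = 1204.03 + 959.45 = 2163.5 m/s

2163.5


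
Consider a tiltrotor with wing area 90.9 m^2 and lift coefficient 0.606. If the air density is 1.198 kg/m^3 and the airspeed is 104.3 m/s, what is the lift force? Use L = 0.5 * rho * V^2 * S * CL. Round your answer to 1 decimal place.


Step 1: Calculate dynamic pressure q = 0.5 * 1.198 * 104.3^2 = 0.5 * 1.198 * 10878.49 = 6516.2155 Pa
Step 2: Multiply by wing area and lift coefficient: L = 6516.2155 * 90.9 * 0.606
Step 3: L = 592323.9899 * 0.606 = 358948.3 N

358948.3


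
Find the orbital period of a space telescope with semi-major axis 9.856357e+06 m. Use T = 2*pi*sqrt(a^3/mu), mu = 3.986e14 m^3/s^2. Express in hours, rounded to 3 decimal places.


Step 1: a^3 / mu = 9.575231e+20 / 3.986e14 = 2.402216e+06
Step 2: sqrt(2.402216e+06) = 1549.9083 s
Step 3: T = 2*pi * 1549.9083 = 9738.36 s
Step 4: T in hours = 9738.36 / 3600 = 2.705 hours

2.705


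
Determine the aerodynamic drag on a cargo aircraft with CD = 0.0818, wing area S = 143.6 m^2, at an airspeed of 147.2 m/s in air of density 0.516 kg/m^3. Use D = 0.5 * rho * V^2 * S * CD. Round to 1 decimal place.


Step 1: Dynamic pressure q = 0.5 * 0.516 * 147.2^2 = 5590.3027 Pa
Step 2: Drag D = q * S * CD = 5590.3027 * 143.6 * 0.0818
Step 3: D = 65666.4 N

65666.4


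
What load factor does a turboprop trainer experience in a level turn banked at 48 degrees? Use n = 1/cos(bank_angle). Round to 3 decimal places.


Step 1: Convert 48 degrees to radians = 0.837758
Step 2: cos(48 deg) = 0.669131
Step 3: n = 1 / 0.669131 = 1.494

1.494


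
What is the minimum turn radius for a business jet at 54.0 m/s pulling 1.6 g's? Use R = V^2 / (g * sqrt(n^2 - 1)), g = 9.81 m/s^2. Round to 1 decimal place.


Step 1: V^2 = 54.0^2 = 2916.0
Step 2: n^2 - 1 = 1.6^2 - 1 = 1.56
Step 3: sqrt(1.56) = 1.249
Step 4: R = 2916.0 / (9.81 * 1.249) = 238.0 m

238.0


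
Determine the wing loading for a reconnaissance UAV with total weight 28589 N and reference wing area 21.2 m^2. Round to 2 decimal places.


Step 1: Wing loading = W / S = 28589 / 21.2
Step 2: Wing loading = 1348.54 N/m^2

1348.54


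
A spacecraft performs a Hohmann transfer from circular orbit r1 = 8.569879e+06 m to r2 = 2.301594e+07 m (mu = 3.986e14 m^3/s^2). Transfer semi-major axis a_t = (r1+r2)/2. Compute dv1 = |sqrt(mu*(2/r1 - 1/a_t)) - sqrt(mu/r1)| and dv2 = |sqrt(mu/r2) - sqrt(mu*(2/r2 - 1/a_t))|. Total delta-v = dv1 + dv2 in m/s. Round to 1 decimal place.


Step 1: Transfer semi-major axis a_t = (8.569879e+06 + 2.301594e+07) / 2 = 1.579291e+07 m
Step 2: v1 (circular at r1) = sqrt(mu/r1) = 6819.95 m/s
Step 3: v_t1 = sqrt(mu*(2/r1 - 1/a_t)) = 8233.12 m/s
Step 4: dv1 = |8233.12 - 6819.95| = 1413.17 m/s
Step 5: v2 (circular at r2) = 4161.54 m/s, v_t2 = 3065.57 m/s
Step 6: dv2 = |4161.54 - 3065.57| = 1095.98 m/s
Step 7: Total delta-v = 1413.17 + 1095.98 = 2509.1 m/s

2509.1


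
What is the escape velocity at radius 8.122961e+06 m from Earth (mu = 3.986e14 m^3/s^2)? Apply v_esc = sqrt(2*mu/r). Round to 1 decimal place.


Step 1: 2*mu/r = 2 * 3.986e14 / 8.122961e+06 = 98141552.0769
Step 2: v_esc = sqrt(98141552.0769) = 9906.6 m/s

9906.6


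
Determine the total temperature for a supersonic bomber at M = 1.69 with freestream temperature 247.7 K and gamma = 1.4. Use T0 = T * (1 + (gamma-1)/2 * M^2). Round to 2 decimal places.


Step 1: (gamma-1)/2 = 0.2
Step 2: M^2 = 2.8561
Step 3: 1 + 0.2 * 2.8561 = 1.57122
Step 4: T0 = 247.7 * 1.57122 = 389.19 K

389.19


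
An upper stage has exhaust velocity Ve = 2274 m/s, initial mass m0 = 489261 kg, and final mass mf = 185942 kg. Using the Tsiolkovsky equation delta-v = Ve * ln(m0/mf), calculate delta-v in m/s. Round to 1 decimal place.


Step 1: Mass ratio m0/mf = 489261 / 185942 = 2.631256
Step 2: ln(2.631256) = 0.967461
Step 3: delta-v = 2274 * 0.967461 = 2200.0 m/s

2200.0


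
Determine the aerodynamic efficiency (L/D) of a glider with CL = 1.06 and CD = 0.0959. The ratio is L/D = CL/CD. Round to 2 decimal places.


Step 1: L/D = CL / CD = 1.06 / 0.0959
Step 2: L/D = 11.05

11.05


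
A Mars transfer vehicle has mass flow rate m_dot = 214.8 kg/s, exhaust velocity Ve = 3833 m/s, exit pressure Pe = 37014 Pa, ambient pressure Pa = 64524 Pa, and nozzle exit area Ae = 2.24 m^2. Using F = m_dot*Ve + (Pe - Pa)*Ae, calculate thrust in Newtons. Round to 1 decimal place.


Step 1: Momentum thrust = m_dot * Ve = 214.8 * 3833 = 823328.4 N
Step 2: Pressure thrust = (Pe - Pa) * Ae = (37014 - 64524) * 2.24 = -61622.40 N
Step 3: Total thrust F = 823328.4 + -61622.40 = 761706.0 N

761706.0


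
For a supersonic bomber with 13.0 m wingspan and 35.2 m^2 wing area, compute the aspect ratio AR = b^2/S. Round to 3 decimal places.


Step 1: b^2 = 13.0^2 = 169.0
Step 2: AR = 169.0 / 35.2 = 4.801

4.801


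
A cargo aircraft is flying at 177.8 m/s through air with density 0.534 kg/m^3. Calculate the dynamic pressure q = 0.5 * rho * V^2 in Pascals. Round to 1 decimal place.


Step 1: V^2 = 177.8^2 = 31612.84
Step 2: q = 0.5 * 0.534 * 31612.84
Step 3: q = 8440.6 Pa

8440.6


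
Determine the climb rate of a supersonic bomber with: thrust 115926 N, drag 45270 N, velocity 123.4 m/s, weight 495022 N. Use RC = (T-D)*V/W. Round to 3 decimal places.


Step 1: Excess thrust = T - D = 115926 - 45270 = 70656 N
Step 2: Excess power = 70656 * 123.4 = 8718950.4 W
Step 3: RC = 8718950.4 / 495022 = 17.613 m/s

17.613


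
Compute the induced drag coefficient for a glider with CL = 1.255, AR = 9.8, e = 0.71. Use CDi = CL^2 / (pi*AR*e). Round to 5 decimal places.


Step 1: CL^2 = 1.255^2 = 1.575025
Step 2: pi * AR * e = 3.14159 * 9.8 * 0.71 = 21.859202
Step 3: CDi = 1.575025 / 21.859202 = 0.07205

0.07205


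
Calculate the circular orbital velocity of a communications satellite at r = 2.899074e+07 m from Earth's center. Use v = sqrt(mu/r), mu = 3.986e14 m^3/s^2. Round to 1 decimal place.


Step 1: mu / r = 3.986e14 / 2.899074e+07 = 13749217.8537
Step 2: v = sqrt(13749217.8537) = 3708.0 m/s

3708.0


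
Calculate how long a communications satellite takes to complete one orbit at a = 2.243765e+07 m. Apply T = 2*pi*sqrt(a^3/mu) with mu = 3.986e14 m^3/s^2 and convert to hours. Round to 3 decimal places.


Step 1: a^3 / mu = 1.129619e+22 / 3.986e14 = 2.833967e+07
Step 2: sqrt(2.833967e+07) = 5323.5018 s
Step 3: T = 2*pi * 5323.5018 = 33448.55 s
Step 4: T in hours = 33448.55 / 3600 = 9.291 hours

9.291


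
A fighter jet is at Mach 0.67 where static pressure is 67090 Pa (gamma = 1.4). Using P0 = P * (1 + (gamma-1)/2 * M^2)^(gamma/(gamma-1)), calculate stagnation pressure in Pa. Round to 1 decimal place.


Step 1: (gamma-1)/2 * M^2 = 0.2 * 0.4489 = 0.08978
Step 2: 1 + 0.08978 = 1.08978
Step 3: Exponent gamma/(gamma-1) = 3.5
Step 4: P0 = 67090 * 1.08978^3.5 = 90645.0 Pa

90645.0


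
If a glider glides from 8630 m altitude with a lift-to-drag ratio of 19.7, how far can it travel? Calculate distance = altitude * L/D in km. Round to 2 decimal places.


Step 1: Glide distance = altitude * L/D = 8630 * 19.7 = 170011.0 m
Step 2: Convert to km: 170011.0 / 1000 = 170.01 km

170.01


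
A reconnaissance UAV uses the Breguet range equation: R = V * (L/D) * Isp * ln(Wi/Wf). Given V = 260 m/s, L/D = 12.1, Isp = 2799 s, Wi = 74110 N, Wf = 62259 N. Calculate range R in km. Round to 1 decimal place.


Step 1: Coefficient = V * (L/D) * Isp = 260 * 12.1 * 2799 = 8805654.0 m
Step 2: Wi/Wf = 74110 / 62259 = 1.19035
Step 3: ln(1.19035) = 0.174247
Step 4: R = 8805654.0 * 0.174247 = 1534362.1 m = 1534.4 km

1534.4


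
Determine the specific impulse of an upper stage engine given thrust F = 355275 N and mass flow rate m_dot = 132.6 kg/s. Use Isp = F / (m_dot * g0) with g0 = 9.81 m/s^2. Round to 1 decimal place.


Step 1: m_dot * g0 = 132.6 * 9.81 = 1300.81
Step 2: Isp = 355275 / 1300.81 = 273.1 s

273.1


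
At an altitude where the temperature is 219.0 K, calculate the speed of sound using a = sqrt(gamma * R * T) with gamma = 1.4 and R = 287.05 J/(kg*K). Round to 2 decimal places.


Step 1: gamma * R * T = 1.4 * 287.05 * 219.0 = 88009.53
Step 2: a = sqrt(88009.53) = 296.66 m/s

296.66


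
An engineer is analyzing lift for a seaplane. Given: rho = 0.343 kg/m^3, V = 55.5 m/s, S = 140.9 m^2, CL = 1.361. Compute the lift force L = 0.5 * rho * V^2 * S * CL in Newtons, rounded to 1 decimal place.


Step 1: Calculate dynamic pressure q = 0.5 * 0.343 * 55.5^2 = 0.5 * 0.343 * 3080.25 = 528.2629 Pa
Step 2: Multiply by wing area and lift coefficient: L = 528.2629 * 140.9 * 1.361
Step 3: L = 74432.2391 * 1.361 = 101302.3 N

101302.3


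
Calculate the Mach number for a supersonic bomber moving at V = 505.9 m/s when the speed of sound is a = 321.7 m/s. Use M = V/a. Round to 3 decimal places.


Step 1: M = V / a = 505.9 / 321.7
Step 2: M = 1.573

1.573


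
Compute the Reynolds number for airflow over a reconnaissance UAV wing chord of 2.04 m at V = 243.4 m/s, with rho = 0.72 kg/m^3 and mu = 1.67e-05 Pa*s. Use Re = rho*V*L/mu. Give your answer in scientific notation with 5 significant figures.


Step 1: Numerator = rho * V * L = 0.72 * 243.4 * 2.04 = 357.50592
Step 2: Re = 357.50592 / 1.67e-05
Step 3: Re = 2.1408e+07

2.1408e+07


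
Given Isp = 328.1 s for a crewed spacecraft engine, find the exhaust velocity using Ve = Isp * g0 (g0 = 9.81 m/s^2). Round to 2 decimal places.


Step 1: Ve = Isp * g0 = 328.1 * 9.81
Step 2: Ve = 3218.66 m/s

3218.66


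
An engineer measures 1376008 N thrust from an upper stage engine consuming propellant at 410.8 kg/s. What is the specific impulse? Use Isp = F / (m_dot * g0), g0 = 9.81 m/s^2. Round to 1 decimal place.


Step 1: m_dot * g0 = 410.8 * 9.81 = 4029.95
Step 2: Isp = 1376008 / 4029.95 = 341.4 s

341.4


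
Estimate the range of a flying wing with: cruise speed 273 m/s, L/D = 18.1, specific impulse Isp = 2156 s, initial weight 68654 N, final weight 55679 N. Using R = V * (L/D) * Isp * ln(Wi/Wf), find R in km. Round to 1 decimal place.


Step 1: Coefficient = V * (L/D) * Isp = 273 * 18.1 * 2156 = 10653442.8 m
Step 2: Wi/Wf = 68654 / 55679 = 1.233032
Step 3: ln(1.233032) = 0.209476
Step 4: R = 10653442.8 * 0.209476 = 2231644.2 m = 2231.6 km

2231.6


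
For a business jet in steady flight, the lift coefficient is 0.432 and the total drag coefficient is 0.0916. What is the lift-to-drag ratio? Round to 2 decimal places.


Step 1: L/D = CL / CD = 0.432 / 0.0916
Step 2: L/D = 4.72

4.72


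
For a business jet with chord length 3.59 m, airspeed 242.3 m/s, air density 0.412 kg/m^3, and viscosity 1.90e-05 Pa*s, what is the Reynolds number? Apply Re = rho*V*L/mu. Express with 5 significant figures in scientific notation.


Step 1: Numerator = rho * V * L = 0.412 * 242.3 * 3.59 = 358.381084
Step 2: Re = 358.381084 / 1.90e-05
Step 3: Re = 1.8862e+07

1.8862e+07


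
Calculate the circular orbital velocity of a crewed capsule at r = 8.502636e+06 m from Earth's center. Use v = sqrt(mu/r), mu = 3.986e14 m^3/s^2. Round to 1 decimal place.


Step 1: mu / r = 3.986e14 / 8.502636e+06 = 46879579.4622
Step 2: v = sqrt(46879579.4622) = 6846.9 m/s

6846.9


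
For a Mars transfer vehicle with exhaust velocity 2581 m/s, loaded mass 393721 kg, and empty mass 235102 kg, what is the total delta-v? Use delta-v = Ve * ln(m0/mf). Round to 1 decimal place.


Step 1: Mass ratio m0/mf = 393721 / 235102 = 1.674682
Step 2: ln(1.674682) = 0.515623
Step 3: delta-v = 2581 * 0.515623 = 1330.8 m/s

1330.8


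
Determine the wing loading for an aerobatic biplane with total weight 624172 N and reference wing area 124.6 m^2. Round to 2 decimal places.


Step 1: Wing loading = W / S = 624172 / 124.6
Step 2: Wing loading = 5009.41 N/m^2

5009.41


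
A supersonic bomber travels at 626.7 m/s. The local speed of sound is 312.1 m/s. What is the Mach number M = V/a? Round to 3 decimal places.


Step 1: M = V / a = 626.7 / 312.1
Step 2: M = 2.008

2.008


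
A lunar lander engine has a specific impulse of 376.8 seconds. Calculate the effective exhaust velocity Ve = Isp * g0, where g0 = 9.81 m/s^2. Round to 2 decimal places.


Step 1: Ve = Isp * g0 = 376.8 * 9.81
Step 2: Ve = 3696.41 m/s

3696.41


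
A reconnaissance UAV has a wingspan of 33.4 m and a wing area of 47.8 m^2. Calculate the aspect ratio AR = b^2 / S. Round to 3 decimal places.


Step 1: b^2 = 33.4^2 = 1115.56
Step 2: AR = 1115.56 / 47.8 = 23.338

23.338


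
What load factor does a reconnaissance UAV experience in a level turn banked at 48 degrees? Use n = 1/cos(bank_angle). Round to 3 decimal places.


Step 1: Convert 48 degrees to radians = 0.837758
Step 2: cos(48 deg) = 0.669131
Step 3: n = 1 / 0.669131 = 1.494

1.494
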